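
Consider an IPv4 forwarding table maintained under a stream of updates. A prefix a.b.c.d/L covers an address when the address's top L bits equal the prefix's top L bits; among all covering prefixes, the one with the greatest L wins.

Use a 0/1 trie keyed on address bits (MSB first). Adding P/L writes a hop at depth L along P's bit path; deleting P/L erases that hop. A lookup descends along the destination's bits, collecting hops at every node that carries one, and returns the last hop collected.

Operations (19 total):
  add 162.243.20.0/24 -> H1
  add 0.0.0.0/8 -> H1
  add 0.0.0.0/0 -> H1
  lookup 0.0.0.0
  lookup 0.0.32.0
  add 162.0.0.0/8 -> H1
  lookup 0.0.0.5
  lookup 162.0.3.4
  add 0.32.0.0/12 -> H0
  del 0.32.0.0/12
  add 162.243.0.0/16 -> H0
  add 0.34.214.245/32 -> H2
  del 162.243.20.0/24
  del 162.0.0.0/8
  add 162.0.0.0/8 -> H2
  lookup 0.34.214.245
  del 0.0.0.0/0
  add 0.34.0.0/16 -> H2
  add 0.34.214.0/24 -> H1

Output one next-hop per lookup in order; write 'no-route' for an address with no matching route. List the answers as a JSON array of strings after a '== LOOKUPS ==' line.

Trace:
  + 162.243.20.0/24 (H1) depth=24
  + 0.0.0.0/8 (H1) depth=8
  + 0.0.0.0/0 (H1) depth=0
  ? 0.0.0.0  path d0:H1→d1:-→d2:-→d3:-→d4:-→d5:-→d6:-→d7:-→d8:H1  best=H1
  ? 0.0.32.0  path d0:H1→d1:-→d2:-→d3:-→d4:-→d5:-→d6:-→d7:-→d8:H1  best=H1
  + 162.0.0.0/8 (H1) depth=8
  ? 0.0.0.5  path d0:H1→d1:-→d2:-→d3:-→d4:-→d5:-→d6:-→d7:-→d8:H1  best=H1
  ? 162.0.3.4  path d0:H1→d1:-→d2:-→d3:-→d4:-→d5:-→d6:-→d7:-→d8:H1  best=H1
  + 0.32.0.0/12 (H0) depth=12
  del 0.32.0.0/12 (clear depth 12)
  + 162.243.0.0/16 (H0) depth=16
  + 0.34.214.245/32 (H2) depth=32
  del 162.243.20.0/24 (clear depth 24)
  del 162.0.0.0/8 (clear depth 8)
  + 162.0.0.0/8 (H2) depth=8
  ? 0.34.214.245  path d0:H1→d1:-→d2:-→d3:-→d4:-→d5:-→d6:-→d7:-→d8:H1→d9:-→d10:-→d11:-→d12:-→d13:-→d14:-→d15:-→d16:-→d17:-→d18:-→d19:-→d20:-→d21:-→d22:-→d23:-→d24:-→d25:-→d26:-→d27:-→d28:-→d29:-→d30:-→d31:-→d32:H2  best=H2
  del 0.0.0.0/0 (clear depth 0)
  + 0.34.0.0/16 (H2) depth=16
  + 0.34.214.0/24 (H1) depth=24

== LOOKUPS ==
["H1","H1","H1","H1","H2"]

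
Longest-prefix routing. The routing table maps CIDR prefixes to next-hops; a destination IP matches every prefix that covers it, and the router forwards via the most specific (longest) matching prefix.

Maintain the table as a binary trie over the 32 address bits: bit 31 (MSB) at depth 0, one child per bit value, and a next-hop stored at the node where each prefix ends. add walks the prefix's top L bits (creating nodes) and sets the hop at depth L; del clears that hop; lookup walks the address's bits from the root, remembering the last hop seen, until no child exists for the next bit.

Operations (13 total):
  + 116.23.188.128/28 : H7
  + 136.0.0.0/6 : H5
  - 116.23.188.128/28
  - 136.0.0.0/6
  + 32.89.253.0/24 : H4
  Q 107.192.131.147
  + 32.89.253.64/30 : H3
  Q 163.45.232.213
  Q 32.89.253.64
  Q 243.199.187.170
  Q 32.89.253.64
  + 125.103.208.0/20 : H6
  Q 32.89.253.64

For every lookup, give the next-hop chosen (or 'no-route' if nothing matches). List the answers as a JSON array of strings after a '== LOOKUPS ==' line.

Process each operation:
  add 116.23.188.128/28 -> H7 at depth 28
  add 136.0.0.0/6 -> H5 at depth 6
  - 116.23.188.128/28 clear@28
  - 136.0.0.0/6 clear@6
  add 32.89.253.0/24 -> H4 at depth 24
  ? 107.192.131.147  path d0:-→d1:-→d2:-→d3:-  best=no-route
  add 32.89.253.64/30 -> H3 at depth 30
  ? 163.45.232.213  path d0:-→d1:-→d2:-  best=no-route
  ? 32.89.253.64  path d0:-→d1:-→d2:-→d3:-→d4:-→d5:-→d6:-→d7:-→d8:-→d9:-→d10:-→d11:-→d12:-→d13:-→d14:-→d15:-→d16:-→d17:-→d18:-→d19:-→d20:-→d21:-→d22:-→d23:-→d24:H4→d25:-→d26:-→d27:-→d28:-→d29:-→d30:H3  best=H3
  ? 243.199.187.170  path d0:-→d1:-  best=no-route
  ? 32.89.253.64  path d0:-→d1:-→d2:-→d3:-→d4:-→d5:-→d6:-→d7:-→d8:-→d9:-→d10:-→d11:-→d12:-→d13:-→d14:-→d15:-→d16:-→d17:-→d18:-→d19:-→d20:-→d21:-→d22:-→d23:-→d24:H4→d25:-→d26:-→d27:-→d28:-→d29:-→d30:H3  best=H3
  add 125.103.208.0/20 -> H6 at depth 20
  ? 32.89.253.64  path d0:-→d1:-→d2:-→d3:-→d4:-→d5:-→d6:-→d7:-→d8:-→d9:-→d10:-→d11:-→d12:-→d13:-→d14:-→d15:-→d16:-→d17:-→d18:-→d19:-→d20:-→d21:-→d22:-→d23:-→d24:H4→d25:-→d26:-→d27:-→d28:-→d29:-→d30:H3  best=H3

== LOOKUPS ==
["no-route","no-route","H3","no-route","H3","H3"]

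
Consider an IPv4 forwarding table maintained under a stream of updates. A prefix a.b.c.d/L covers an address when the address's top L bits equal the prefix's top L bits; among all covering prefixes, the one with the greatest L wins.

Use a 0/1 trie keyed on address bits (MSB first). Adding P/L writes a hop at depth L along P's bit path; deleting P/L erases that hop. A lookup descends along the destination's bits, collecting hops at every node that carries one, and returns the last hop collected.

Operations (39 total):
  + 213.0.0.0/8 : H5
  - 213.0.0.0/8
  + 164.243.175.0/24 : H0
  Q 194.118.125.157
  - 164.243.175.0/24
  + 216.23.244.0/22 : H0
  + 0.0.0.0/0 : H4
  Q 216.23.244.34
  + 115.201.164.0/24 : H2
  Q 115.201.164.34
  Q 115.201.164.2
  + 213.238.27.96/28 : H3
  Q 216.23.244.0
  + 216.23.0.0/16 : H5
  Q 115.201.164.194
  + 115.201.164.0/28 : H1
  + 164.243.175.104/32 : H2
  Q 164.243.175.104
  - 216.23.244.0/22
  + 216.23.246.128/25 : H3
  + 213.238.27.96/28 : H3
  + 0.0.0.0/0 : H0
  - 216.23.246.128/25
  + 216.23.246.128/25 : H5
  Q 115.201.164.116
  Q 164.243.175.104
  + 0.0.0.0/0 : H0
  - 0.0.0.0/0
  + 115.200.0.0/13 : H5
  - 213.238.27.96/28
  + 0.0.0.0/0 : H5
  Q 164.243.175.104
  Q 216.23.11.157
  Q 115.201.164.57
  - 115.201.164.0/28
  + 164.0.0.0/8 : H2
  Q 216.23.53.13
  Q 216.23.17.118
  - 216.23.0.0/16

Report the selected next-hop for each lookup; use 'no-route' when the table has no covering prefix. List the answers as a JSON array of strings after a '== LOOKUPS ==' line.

Apply in order:
  + 213.0.0.0/8 (H5) depth=8
  del 213.0.0.0/8 (clear depth 8)
  + 164.243.175.0/24 (H0) depth=24
  Q 194.118.125.157: descend 110 ; hops seen [∅] ; pick no-route
  del 164.243.175.0/24 (clear depth 24)
  + 216.23.244.0/22 (H0) depth=22
  + 0.0.0.0/0 (H4) depth=0
  Q 216.23.244.34: descend 1101100000010111111101 ; hops seen [H4,H0] ; pick H0
  + 115.201.164.0/24 (H2) depth=24
  Q 115.201.164.34: descend 011100111100100110100100 ; hops seen [H4,H2] ; pick H2
  Q 115.201.164.2: descend 011100111100100110100100 ; hops seen [H4,H2] ; pick H2
  + 213.238.27.96/28 (H3) depth=28
  Q 216.23.244.0: descend 1101100000010111111101 ; hops seen [H4,H0] ; pick H0
  + 216.23.0.0/16 (H5) depth=16
  Q 115.201.164.194: descend 011100111100100110100100 ; hops seen [H4,H2] ; pick H2
  + 115.201.164.0/28 (H1) depth=28
  + 164.243.175.104/32 (H2) depth=32
  Q 164.243.175.104: descend 10100100111100111010111101101000 ; hops seen [H4,H2] ; pick H2
  del 216.23.244.0/22 (clear depth 22)
  + 216.23.246.128/25 (H3) depth=25
  + 213.238.27.96/28 (H3) depth=28
  + 0.0.0.0/0 (H0) depth=0
  del 216.23.246.128/25 (clear depth 25)
  + 216.23.246.128/25 (H5) depth=25
  Q 115.201.164.116: descend 0111001111001001101001000 ; hops seen [H0,H2] ; pick H2
  Q 164.243.175.104: descend 10100100111100111010111101101000 ; hops seen [H0,H2] ; pick H2
  + 0.0.0.0/0 (H0) depth=0
  del 0.0.0.0/0 (clear depth 0)
  + 115.200.0.0/13 (H5) depth=13
  del 213.238.27.96/28 (clear depth 28)
  + 0.0.0.0/0 (H5) depth=0
  Q 164.243.175.104: descend 10100100111100111010111101101000 ; hops seen [H5,H2] ; pick H2
  Q 216.23.11.157: descend 1101100000010111 ; hops seen [H5,H5] ; pick H5
  Q 115.201.164.57: descend 01110011110010011010010000 ; hops seen [H5,H5,H2] ; pick H2
  del 115.201.164.0/28 (clear depth 28)
  + 164.0.0.0/8 (H2) depth=8
  Q 216.23.53.13: descend 1101100000010111 ; hops seen [H5,H5] ; pick H5
  Q 216.23.17.118: descend 1101100000010111 ; hops seen [H5,H5] ; pick H5
  del 216.23.0.0/16 (clear depth 16)

== LOOKUPS ==
["no-route","H0","H2","H2","H0","H2","H2","H2","H2","H2","H5","H2","H5","H5"]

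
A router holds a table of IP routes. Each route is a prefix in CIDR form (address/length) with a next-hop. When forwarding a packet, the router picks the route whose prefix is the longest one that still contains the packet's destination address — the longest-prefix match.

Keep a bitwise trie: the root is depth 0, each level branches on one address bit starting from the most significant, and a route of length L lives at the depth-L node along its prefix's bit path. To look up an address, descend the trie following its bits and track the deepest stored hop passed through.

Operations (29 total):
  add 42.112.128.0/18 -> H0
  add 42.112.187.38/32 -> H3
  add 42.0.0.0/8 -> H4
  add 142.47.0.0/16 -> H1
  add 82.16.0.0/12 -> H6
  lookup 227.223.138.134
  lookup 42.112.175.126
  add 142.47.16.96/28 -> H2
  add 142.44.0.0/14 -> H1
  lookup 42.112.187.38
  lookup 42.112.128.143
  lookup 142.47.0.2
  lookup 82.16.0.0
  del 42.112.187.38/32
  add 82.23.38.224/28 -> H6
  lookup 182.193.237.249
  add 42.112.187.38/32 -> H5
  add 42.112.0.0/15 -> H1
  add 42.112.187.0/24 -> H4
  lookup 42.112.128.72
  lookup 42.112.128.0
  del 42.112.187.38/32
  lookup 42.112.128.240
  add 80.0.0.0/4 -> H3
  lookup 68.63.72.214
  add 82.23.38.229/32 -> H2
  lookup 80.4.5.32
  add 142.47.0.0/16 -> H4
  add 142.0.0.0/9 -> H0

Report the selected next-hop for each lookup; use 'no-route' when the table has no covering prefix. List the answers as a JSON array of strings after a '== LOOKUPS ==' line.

Apply in order:
  add 42.112.128.0/18 -> H0 at depth 18
  add 42.112.187.38/32 -> H3 at depth 32
  add 42.0.0.0/8 -> H4 at depth 8
  add 142.47.0.0/16 -> H1 at depth 16
  add 82.16.0.0/12 -> H6 at depth 12
  lookup 227.223.138.134: bits 1 walk d0:-→d1:- -> no-route
  lookup 42.112.175.126: bits 0010101001110000101 walk d0:-→d1:-→d2:-→d3:-→d4:-→d5:-→d6:-→d7:-→d8:H4→d9:-→d10:-→d11:-→d12:-→d13:-→d14:-→d15:-→d16:-→d17:-→d18:H0→d19:- -> H0
  add 142.47.16.96/28 -> H2 at depth 28
  add 142.44.0.0/14 -> H1 at depth 14
  lookup 42.112.187.38: bits 00101010011100001011101100100110 walk d0:-→d1:-→d2:-→d3:-→d4:-→d5:-→d6:-→d7:-→d8:H4→d9:-→d10:-→d11:-→d12:-→d13:-→d14:-→d15:-→d16:-→d17:-→d18:H0→d19:-→d20:-→d21:-→d22:-→d23:-→d24:-→d25:-→d26:-→d27:-→d28:-→d29:-→d30:-→d31:-→d32:H3 -> H3
  lookup 42.112.128.143: bits 001010100111000010 walk d0:-→d1:-→d2:-→d3:-→d4:-→d5:-→d6:-→d7:-→d8:H4→d9:-→d10:-→d11:-→d12:-→d13:-→d14:-→d15:-→d16:-→d17:-→d18:H0 -> H0
  lookup 142.47.0.2: bits 1000111000101111000 walk d0:-→d1:-→d2:-→d3:-→d4:-→d5:-→d6:-→d7:-→d8:-→d9:-→d10:-→d11:-→d12:-→d13:-→d14:H1→d15:-→d16:H1→d17:-→d18:-→d19:- -> H1
  lookup 82.16.0.0: bits 010100100001 walk d0:-→d1:-→d2:-→d3:-→d4:-→d5:-→d6:-→d7:-→d8:-→d9:-→d10:-→d11:-→d12:H6 -> H6
  - 42.112.187.38/32 clear@32
  add 82.23.38.224/28 -> H6 at depth 28
  lookup 182.193.237.249: bits 10 walk d0:-→d1:-→d2:- -> no-route
  add 42.112.187.38/32 -> H5 at depth 32
  add 42.112.0.0/15 -> H1 at depth 15
  add 42.112.187.0/24 -> H4 at depth 24
  lookup 42.112.128.72: bits 001010100111000010 walk d0:-→d1:-→d2:-→d3:-→d4:-→d5:-→d6:-→d7:-→d8:H4→d9:-→d10:-→d11:-→d12:-→d13:-→d14:-→d15:H1→d16:-→d17:-→d18:H0 -> H0
  lookup 42.112.128.0: bits 001010100111000010 walk d0:-→d1:-→d2:-→d3:-→d4:-→d5:-→d6:-→d7:-→d8:H4→d9:-→d10:-→d11:-→d12:-→d13:-→d14:-→d15:H1→d16:-→d17:-→d18:H0 -> H0
  - 42.112.187.38/32 clear@32
  lookup 42.112.128.240: bits 001010100111000010 walk d0:-→d1:-→d2:-→d3:-→d4:-→d5:-→d6:-→d7:-→d8:H4→d9:-→d10:-→d11:-→d12:-→d13:-→d14:-→d15:H1→d16:-→d17:-→d18:H0 -> H0
  add 80.0.0.0/4 -> H3 at depth 4
  lookup 68.63.72.214: bits 010 walk d0:-→d1:-→d2:-→d3:- -> no-route
  add 82.23.38.229/32 -> H2 at depth 32
  lookup 80.4.5.32: bits 010100 walk d0:-→d1:-→d2:-→d3:-→d4:H3→d5:-→d6:- -> H3
  add 142.47.0.0/16 -> H4 at depth 16
  add 142.0.0.0/9 -> H0 at depth 9

== LOOKUPS ==
["no-route","H0","H3","H0","H1","H6","no-route","H0","H0","H0","no-route","H3"]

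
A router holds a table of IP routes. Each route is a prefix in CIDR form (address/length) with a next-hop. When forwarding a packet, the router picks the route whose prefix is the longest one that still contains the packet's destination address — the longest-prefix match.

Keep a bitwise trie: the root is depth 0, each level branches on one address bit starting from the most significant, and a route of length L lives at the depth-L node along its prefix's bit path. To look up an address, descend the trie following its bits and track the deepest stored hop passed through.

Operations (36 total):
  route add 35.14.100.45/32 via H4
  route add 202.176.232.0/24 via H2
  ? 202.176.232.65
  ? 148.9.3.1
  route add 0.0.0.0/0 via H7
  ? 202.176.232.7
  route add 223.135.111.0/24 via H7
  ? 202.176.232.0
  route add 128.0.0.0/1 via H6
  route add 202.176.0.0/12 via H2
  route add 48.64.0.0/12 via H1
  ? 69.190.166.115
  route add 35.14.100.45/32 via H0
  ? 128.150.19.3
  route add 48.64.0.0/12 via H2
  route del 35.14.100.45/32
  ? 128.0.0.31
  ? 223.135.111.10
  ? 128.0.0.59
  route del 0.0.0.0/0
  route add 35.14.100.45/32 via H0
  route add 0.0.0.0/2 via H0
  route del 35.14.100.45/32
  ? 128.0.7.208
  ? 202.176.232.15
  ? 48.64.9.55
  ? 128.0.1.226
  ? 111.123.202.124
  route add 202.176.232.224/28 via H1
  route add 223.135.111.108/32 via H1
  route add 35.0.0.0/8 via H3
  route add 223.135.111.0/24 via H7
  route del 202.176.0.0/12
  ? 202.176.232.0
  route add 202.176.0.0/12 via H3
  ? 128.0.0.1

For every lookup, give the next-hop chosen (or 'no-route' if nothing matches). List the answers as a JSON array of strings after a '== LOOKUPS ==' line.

Process each operation:
  add 35.14.100.45/32 -> H4 at depth 32
  add 202.176.232.0/24 -> H2 at depth 24
  lookup 202.176.232.65: bits 110010101011000011101000 walk d0:-→d1:-→d2:-→d3:-→d4:-→d5:-→d6:-→d7:-→d8:-→d9:-→d10:-→d11:-→d12:-→d13:-→d14:-→d15:-→d16:-→d17:-→d18:-→d19:-→d20:-→d21:-→d22:-→d23:-→d24:H2 -> H2
  lookup 148.9.3.1: bits 1 walk d0:-→d1:- -> no-route
  add 0.0.0.0/0 -> H7 at depth 0
  lookup 202.176.232.7: bits 110010101011000011101000 walk d0:H7→d1:-→d2:-→d3:-→d4:-→d5:-→d6:-→d7:-→d8:-→d9:-→d10:-→d11:-→d12:-→d13:-→d14:-→d15:-→d16:-→d17:-→d18:-→d19:-→d20:-→d21:-→d22:-→d23:-→d24:H2 -> H2
  add 223.135.111.0/24 -> H7 at depth 24
  lookup 202.176.232.0: bits 110010101011000011101000 walk d0:H7→d1:-→d2:-→d3:-→d4:-→d5:-→d6:-→d7:-→d8:-→d9:-→d10:-→d11:-→d12:-→d13:-→d14:-→d15:-→d16:-→d17:-→d18:-→d19:-→d20:-→d21:-→d22:-→d23:-→d24:H2 -> H2
  add 128.0.0.0/1 -> H6 at depth 1
  add 202.176.0.0/12 -> H2 at depth 12
  add 48.64.0.0/12 -> H1 at depth 12
  lookup 69.190.166.115: bits 0 walk d0:H7→d1:- -> H7
  add 35.14.100.45/32 -> H0 at depth 32
  lookup 128.150.19.3: bits 1 walk d0:H7→d1:H6 -> H6
  add 48.64.0.0/12 -> H2 at depth 12
  - 35.14.100.45/32 clear@32
  lookup 128.0.0.31: bits 1 walk d0:H7→d1:H6 -> H6
  lookup 223.135.111.10: bits 110111111000011101101111 walk d0:H7→d1:H6→d2:-→d3:-→d4:-→d5:-→d6:-→d7:-→d8:-→d9:-→d10:-→d11:-→d12:-→d13:-→d14:-→d15:-→d16:-→d17:-→d18:-→d19:-→d20:-→d21:-→d22:-→d23:-→d24:H7 -> H7
  lookup 128.0.0.59: bits 1 walk d0:H7→d1:H6 -> H6
  - 0.0.0.0/0 clear@0
  add 35.14.100.45/32 -> H0 at depth 32
  add 0.0.0.0/2 -> H0 at depth 2
  - 35.14.100.45/32 clear@32
  lookup 128.0.7.208: bits 1 walk d0:-→d1:H6 -> H6
  lookup 202.176.232.15: bits 110010101011000011101000 walk d0:-→d1:H6→d2:-→d3:-→d4:-→d5:-→d6:-→d7:-→d8:-→d9:-→d10:-→d11:-→d12:H2→d13:-→d14:-→d15:-→d16:-→d17:-→d18:-→d19:-→d20:-→d21:-→d22:-→d23:-→d24:H2 -> H2
  lookup 48.64.9.55: bits 001100000100 walk d0:-→d1:-→d2:H0→d3:-→d4:-→d5:-→d6:-→d7:-→d8:-→d9:-→d10:-→d11:-→d12:H2 -> H2
  lookup 128.0.1.226: bits 1 walk d0:-→d1:H6 -> H6
  lookup 111.123.202.124: bits 0 walk d0:-→d1:- -> no-route
  add 202.176.232.224/28 -> H1 at depth 28
  add 223.135.111.108/32 -> H1 at depth 32
  add 35.0.0.0/8 -> H3 at depth 8
  add 223.135.111.0/24 -> H7 at depth 24
  - 202.176.0.0/12 clear@12
  lookup 202.176.232.0: bits 110010101011000011101000 walk d0:-→d1:H6→d2:-→d3:-→d4:-→d5:-→d6:-→d7:-→d8:-→d9:-→d10:-→d11:-→d12:-→d13:-→d14:-→d15:-→d16:-→d17:-→d18:-→d19:-→d20:-→d21:-→d22:-→d23:-→d24:H2 -> H2
  add 202.176.0.0/12 -> H3 at depth 12
  lookup 128.0.0.1: bits 1 walk d0:-→d1:H6 -> H6

== LOOKUPS ==
["H2","no-route","H2","H2","H7","H6","H6","H7","H6","H6","H2","H2","H6","no-route","H2","H6"]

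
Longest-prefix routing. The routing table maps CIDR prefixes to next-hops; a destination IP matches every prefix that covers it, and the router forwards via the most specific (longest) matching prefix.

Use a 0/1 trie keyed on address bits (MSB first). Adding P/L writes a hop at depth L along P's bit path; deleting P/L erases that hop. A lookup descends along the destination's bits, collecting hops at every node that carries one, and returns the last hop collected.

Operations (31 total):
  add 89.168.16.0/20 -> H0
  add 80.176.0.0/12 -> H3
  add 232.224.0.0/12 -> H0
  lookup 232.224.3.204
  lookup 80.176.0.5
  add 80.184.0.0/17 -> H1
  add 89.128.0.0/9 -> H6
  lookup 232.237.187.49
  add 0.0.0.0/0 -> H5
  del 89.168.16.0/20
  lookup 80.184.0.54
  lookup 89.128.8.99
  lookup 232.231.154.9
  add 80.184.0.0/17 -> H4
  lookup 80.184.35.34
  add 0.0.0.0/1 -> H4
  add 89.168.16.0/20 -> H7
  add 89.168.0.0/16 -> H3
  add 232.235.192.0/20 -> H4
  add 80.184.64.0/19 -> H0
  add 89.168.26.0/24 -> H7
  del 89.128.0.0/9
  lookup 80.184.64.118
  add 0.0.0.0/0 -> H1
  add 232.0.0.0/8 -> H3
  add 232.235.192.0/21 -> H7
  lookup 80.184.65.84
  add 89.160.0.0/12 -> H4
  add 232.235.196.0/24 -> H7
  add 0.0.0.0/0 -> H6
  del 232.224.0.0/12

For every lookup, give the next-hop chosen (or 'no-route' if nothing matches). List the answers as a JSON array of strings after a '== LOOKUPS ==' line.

Trace:
  add 89.168.16.0/20 -> H0 at depth 20
  add 80.176.0.0/12 -> H3 at depth 12
  add 232.224.0.0/12 -> H0 at depth 12
  Q 232.224.3.204: descend 111010001110 ; hops seen [H0] ; pick H0
  Q 80.176.0.5: descend 010100001011 ; hops seen [H3] ; pick H3
  add 80.184.0.0/17 -> H1 at depth 17
  add 89.128.0.0/9 -> H6 at depth 9
  Q 232.237.187.49: descend 111010001110 ; hops seen [H0] ; pick H0
  add 0.0.0.0/0 -> H5 at depth 0
  - 89.168.16.0/20 clear@20
  Q 80.184.0.54: descend 01010000101110000 ; hops seen [H5,H3,H1] ; pick H1
  Q 89.128.8.99: descend 0101100110 ; hops seen [H5,H6] ; pick H6
  Q 232.231.154.9: descend 111010001110 ; hops seen [H5,H0] ; pick H0
  add 80.184.0.0/17 -> H4 at depth 17
  Q 80.184.35.34: descend 01010000101110000 ; hops seen [H5,H3,H4] ; pick H4
  add 0.0.0.0/1 -> H4 at depth 1
  add 89.168.16.0/20 -> H7 at depth 20
  add 89.168.0.0/16 -> H3 at depth 16
  add 232.235.192.0/20 -> H4 at depth 20
  add 80.184.64.0/19 -> H0 at depth 19
  add 89.168.26.0/24 -> H7 at depth 24
  - 89.128.0.0/9 clear@9
  Q 80.184.64.118: descend 0101000010111000010 ; hops seen [H5,H4,H3,H4,H0] ; pick H0
  add 0.0.0.0/0 -> H1 at depth 0
  add 232.0.0.0/8 -> H3 at depth 8
  add 232.235.192.0/21 -> H7 at depth 21
  Q 80.184.65.84: descend 0101000010111000010 ; hops seen [H1,H4,H3,H4,H0] ; pick H0
  add 89.160.0.0/12 -> H4 at depth 12
  add 232.235.196.0/24 -> H7 at depth 24
  add 0.0.0.0/0 -> H6 at depth 0
  - 232.224.0.0/12 clear@12

== LOOKUPS ==
["H0","H3","H0","H1","H6","H0","H4","H0","H0"]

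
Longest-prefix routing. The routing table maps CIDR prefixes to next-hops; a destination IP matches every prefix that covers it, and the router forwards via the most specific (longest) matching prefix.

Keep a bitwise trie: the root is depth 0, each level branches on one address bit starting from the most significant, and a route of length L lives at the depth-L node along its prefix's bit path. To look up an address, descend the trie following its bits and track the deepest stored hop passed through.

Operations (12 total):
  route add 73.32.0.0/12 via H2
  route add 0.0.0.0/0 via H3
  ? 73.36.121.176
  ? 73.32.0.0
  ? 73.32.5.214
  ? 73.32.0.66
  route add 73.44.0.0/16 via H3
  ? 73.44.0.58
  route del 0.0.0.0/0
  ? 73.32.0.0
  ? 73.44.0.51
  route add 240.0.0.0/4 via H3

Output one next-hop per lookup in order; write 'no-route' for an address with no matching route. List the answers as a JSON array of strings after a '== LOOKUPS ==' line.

Process each operation:
  add 73.32.0.0/12 -> H2 at depth 12
  add 0.0.0.0/0 -> H3 at depth 0
  ? 73.36.121.176  path d0:H3→d1:-→d2:-→d3:-→d4:-→d5:-→d6:-→d7:-→d8:-→d9:-→d10:-→d11:-→d12:H2  best=H2
  ? 73.32.0.0  path d0:H3→d1:-→d2:-→d3:-→d4:-→d5:-→d6:-→d7:-→d8:-→d9:-→d10:-→d11:-→d12:H2  best=H2
  ? 73.32.5.214  path d0:H3→d1:-→d2:-→d3:-→d4:-→d5:-→d6:-→d7:-→d8:-→d9:-→d10:-→d11:-→d12:H2  best=H2
  ? 73.32.0.66  path d0:H3→d1:-→d2:-→d3:-→d4:-→d5:-→d6:-→d7:-→d8:-→d9:-→d10:-→d11:-→d12:H2  best=H2
  add 73.44.0.0/16 -> H3 at depth 16
  ? 73.44.0.58  path d0:H3→d1:-→d2:-→d3:-→d4:-→d5:-→d6:-→d7:-→d8:-→d9:-→d10:-→d11:-→d12:H2→d13:-→d14:-→d15:-→d16:H3  best=H3
  - 0.0.0.0/0 clear@0
  ? 73.32.0.0  path d0:-→d1:-→d2:-→d3:-→d4:-→d5:-→d6:-→d7:-→d8:-→d9:-→d10:-→d11:-→d12:H2  best=H2
  ? 73.44.0.51  path d0:-→d1:-→d2:-→d3:-→d4:-→d5:-→d6:-→d7:-→d8:-→d9:-→d10:-→d11:-→d12:H2→d13:-→d14:-→d15:-→d16:H3  best=H3
  add 240.0.0.0/4 -> H3 at depth 4

== LOOKUPS ==
["H2","H2","H2","H2","H3","H2","H3"]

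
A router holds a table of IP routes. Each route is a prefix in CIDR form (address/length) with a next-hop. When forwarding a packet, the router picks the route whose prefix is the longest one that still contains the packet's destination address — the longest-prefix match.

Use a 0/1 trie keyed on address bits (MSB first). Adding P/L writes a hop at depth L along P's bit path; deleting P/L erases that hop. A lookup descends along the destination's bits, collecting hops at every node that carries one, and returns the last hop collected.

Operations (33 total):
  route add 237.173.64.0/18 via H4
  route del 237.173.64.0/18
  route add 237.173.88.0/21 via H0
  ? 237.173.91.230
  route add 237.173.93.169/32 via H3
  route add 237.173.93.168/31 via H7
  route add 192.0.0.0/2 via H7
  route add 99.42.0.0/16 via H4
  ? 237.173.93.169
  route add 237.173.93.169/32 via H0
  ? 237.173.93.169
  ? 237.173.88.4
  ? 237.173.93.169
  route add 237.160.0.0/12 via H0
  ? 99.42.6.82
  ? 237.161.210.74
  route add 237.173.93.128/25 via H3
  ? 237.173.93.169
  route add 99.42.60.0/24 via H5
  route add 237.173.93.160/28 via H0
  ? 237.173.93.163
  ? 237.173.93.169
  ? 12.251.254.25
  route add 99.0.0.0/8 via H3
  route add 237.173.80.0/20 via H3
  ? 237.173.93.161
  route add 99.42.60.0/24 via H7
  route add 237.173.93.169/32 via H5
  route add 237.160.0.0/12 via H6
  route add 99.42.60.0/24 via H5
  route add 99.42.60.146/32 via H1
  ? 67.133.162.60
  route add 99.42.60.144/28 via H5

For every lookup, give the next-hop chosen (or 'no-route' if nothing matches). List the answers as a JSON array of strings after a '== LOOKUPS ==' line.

Trace:
  add 237.173.64.0/18 -> H4 at depth 18
  - 237.173.64.0/18 clear@18
  add 237.173.88.0/21 -> H0 at depth 21
  lookup 237.173.91.230: bits 111011011010110101011 walk d0:-→d1:-→d2:-→d3:-→d4:-→d5:-→d6:-→d7:-→d8:-→d9:-→d10:-→d11:-→d12:-→d13:-→d14:-→d15:-→d16:-→d17:-→d18:-→d19:-→d20:-→d21:H0 -> H0
  add 237.173.93.169/32 -> H3 at depth 32
  add 237.173.93.168/31 -> H7 at depth 31
  add 192.0.0.0/2 -> H7 at depth 2
  add 99.42.0.0/16 -> H4 at depth 16
  lookup 237.173.93.169: bits 11101101101011010101110110101001 walk d0:-→d1:-→d2:H7→d3:-→d4:-→d5:-→d6:-→d7:-→d8:-→d9:-→d10:-→d11:-→d12:-→d13:-→d14:-→d15:-→d16:-→d17:-→d18:-→d19:-→d20:-→d21:H0→d22:-→d23:-→d24:-→d25:-→d26:-→d27:-→d28:-→d29:-→d30:-→d31:H7→d32:H3 -> H3
  add 237.173.93.169/32 -> H0 at depth 32
  lookup 237.173.93.169: bits 11101101101011010101110110101001 walk d0:-→d1:-→d2:H7→d3:-→d4:-→d5:-→d6:-→d7:-→d8:-→d9:-→d10:-→d11:-→d12:-→d13:-→d14:-→d15:-→d16:-→d17:-→d18:-→d19:-→d20:-→d21:H0→d22:-→d23:-→d24:-→d25:-→d26:-→d27:-→d28:-→d29:-→d30:-→d31:H7→d32:H0 -> H0
  lookup 237.173.88.4: bits 111011011010110101011 walk d0:-→d1:-→d2:H7→d3:-→d4:-→d5:-→d6:-→d7:-→d8:-→d9:-→d10:-→d11:-→d12:-→d13:-→d14:-→d15:-→d16:-→d17:-→d18:-→d19:-→d20:-→d21:H0 -> H0
  lookup 237.173.93.169: bits 11101101101011010101110110101001 walk d0:-→d1:-→d2:H7→d3:-→d4:-→d5:-→d6:-→d7:-→d8:-→d9:-→d10:-→d11:-→d12:-→d13:-→d14:-→d15:-→d16:-→d17:-→d18:-→d19:-→d20:-→d21:H0→d22:-→d23:-→d24:-→d25:-→d26:-→d27:-→d28:-→d29:-→d30:-→d31:H7→d32:H0 -> H0
  add 237.160.0.0/12 -> H0 at depth 12
  lookup 99.42.6.82: bits 0110001100101010 walk d0:-→d1:-→d2:-→d3:-→d4:-→d5:-→d6:-→d7:-→d8:-→d9:-→d10:-→d11:-→d12:-→d13:-→d14:-→d15:-→d16:H4 -> H4
  lookup 237.161.210.74: bits 111011011010 walk d0:-→d1:-→d2:H7→d3:-→d4:-→d5:-→d6:-→d7:-→d8:-→d9:-→d10:-→d11:-→d12:H0 -> H0
  add 237.173.93.128/25 -> H3 at depth 25
  lookup 237.173.93.169: bits 11101101101011010101110110101001 walk d0:-→d1:-→d2:H7→d3:-→d4:-→d5:-→d6:-→d7:-→d8:-→d9:-→d10:-→d11:-→d12:H0→d13:-→d14:-→d15:-→d16:-→d17:-→d18:-→d19:-→d20:-→d21:H0→d22:-→d23:-→d24:-→d25:H3→d26:-→d27:-→d28:-→d29:-→d30:-→d31:H7→d32:H0 -> H0
  add 99.42.60.0/24 -> H5 at depth 24
  add 237.173.93.160/28 -> H0 at depth 28
  lookup 237.173.93.163: bits 1110110110101101010111011010 walk d0:-→d1:-→d2:H7→d3:-→d4:-→d5:-→d6:-→d7:-→d8:-→d9:-→d10:-→d11:-→d12:H0→d13:-→d14:-→d15:-→d16:-→d17:-→d18:-→d19:-→d20:-→d21:H0→d22:-→d23:-→d24:-→d25:H3→d26:-→d27:-→d28:H0 -> H0
  lookup 237.173.93.169: bits 11101101101011010101110110101001 walk d0:-→d1:-→d2:H7→d3:-→d4:-→d5:-→d6:-→d7:-→d8:-→d9:-→d10:-→d11:-→d12:H0→d13:-→d14:-→d15:-→d16:-→d17:-→d18:-→d19:-→d20:-→d21:H0→d22:-→d23:-→d24:-→d25:H3→d26:-→d27:-→d28:H0→d29:-→d30:-→d31:H7→d32:H0 -> H0
  lookup 12.251.254.25: bits 0 walk d0:-→d1:- -> no-route
  add 99.0.0.0/8 -> H3 at depth 8
  add 237.173.80.0/20 -> H3 at depth 20
  lookup 237.173.93.161: bits 1110110110101101010111011010 walk d0:-→d1:-→d2:H7→d3:-→d4:-→d5:-→d6:-→d7:-→d8:-→d9:-→d10:-→d11:-→d12:H0→d13:-→d14:-→d15:-→d16:-→d17:-→d18:-→d19:-→d20:H3→d21:H0→d22:-→d23:-→d24:-→d25:H3→d26:-→d27:-→d28:H0 -> H0
  add 99.42.60.0/24 -> H7 at depth 24
  add 237.173.93.169/32 -> H5 at depth 32
  add 237.160.0.0/12 -> H6 at depth 12
  add 99.42.60.0/24 -> H5 at depth 24
  add 99.42.60.146/32 -> H1 at depth 32
  lookup 67.133.162.60: bits 01 walk d0:-→d1:-→d2:- -> no-route
  add 99.42.60.144/28 -> H5 at depth 28

== LOOKUPS ==
["H0","H3","H0","H0","H0","H4","H0","H0","H0","H0","no-route","H0","no-route"]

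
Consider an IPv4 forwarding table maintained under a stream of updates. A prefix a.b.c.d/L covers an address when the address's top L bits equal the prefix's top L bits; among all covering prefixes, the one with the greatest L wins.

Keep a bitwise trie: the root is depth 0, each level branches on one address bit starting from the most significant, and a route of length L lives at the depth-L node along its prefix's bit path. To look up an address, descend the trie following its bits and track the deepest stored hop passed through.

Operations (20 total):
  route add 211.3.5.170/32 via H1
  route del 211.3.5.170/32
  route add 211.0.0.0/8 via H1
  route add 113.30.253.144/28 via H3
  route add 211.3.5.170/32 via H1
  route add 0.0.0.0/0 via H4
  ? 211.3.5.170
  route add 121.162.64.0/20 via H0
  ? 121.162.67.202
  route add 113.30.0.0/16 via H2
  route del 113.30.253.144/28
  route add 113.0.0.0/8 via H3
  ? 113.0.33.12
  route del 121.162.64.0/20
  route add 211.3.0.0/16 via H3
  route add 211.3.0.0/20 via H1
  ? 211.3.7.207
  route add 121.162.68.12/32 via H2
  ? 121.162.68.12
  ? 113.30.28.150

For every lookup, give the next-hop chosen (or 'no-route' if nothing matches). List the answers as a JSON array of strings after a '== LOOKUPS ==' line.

Apply in order:
  add 211.3.5.170/32 -> H1 at depth 32
  del 211.3.5.170/32 (clear depth 32)
  add 211.0.0.0/8 -> H1 at depth 8
  add 113.30.253.144/28 -> H3 at depth 28
  add 211.3.5.170/32 -> H1 at depth 32
  add 0.0.0.0/0 -> H4 at depth 0
  lookup 211.3.5.170: bits 11010011000000110000010110101010 walk d0:H4→d1:-→d2:-→d3:-→d4:-→d5:-→d6:-→d7:-→d8:H1→d9:-→d10:-→d11:-→d12:-→d13:-→d14:-→d15:-→d16:-→d17:-→d18:-→d19:-→d20:-→d21:-→d22:-→d23:-→d24:-→d25:-→d26:-→d27:-→d28:-→d29:-→d30:-→d31:-→d32:H1 -> H1
  add 121.162.64.0/20 -> H0 at depth 20
  lookup 121.162.67.202: bits 01111001101000100100 walk d0:H4→d1:-→d2:-→d3:-→d4:-→d5:-→d6:-→d7:-→d8:-→d9:-→d10:-→d11:-→d12:-→d13:-→d14:-→d15:-→d16:-→d17:-→d18:-→d19:-→d20:H0 -> H0
  add 113.30.0.0/16 -> H2 at depth 16
  del 113.30.253.144/28 (clear depth 28)
  add 113.0.0.0/8 -> H3 at depth 8
  lookup 113.0.33.12: bits 01110001000 walk d0:H4→d1:-→d2:-→d3:-→d4:-→d5:-→d6:-→d7:-→d8:H3→d9:-→d10:-→d11:- -> H3
  del 121.162.64.0/20 (clear depth 20)
  add 211.3.0.0/16 -> H3 at depth 16
  add 211.3.0.0/20 -> H1 at depth 20
  lookup 211.3.7.207: bits 1101001100000011000001 walk d0:H4→d1:-→d2:-→d3:-→d4:-→d5:-→d6:-→d7:-→d8:H1→d9:-→d10:-→d11:-→d12:-→d13:-→d14:-→d15:-→d16:H3→d17:-→d18:-→d19:-→d20:H1→d21:-→d22:- -> H1
  add 121.162.68.12/32 -> H2 at depth 32
  lookup 121.162.68.12: bits 01111001101000100100010000001100 walk d0:H4→d1:-→d2:-→d3:-→d4:-→d5:-→d6:-→d7:-→d8:-→d9:-→d10:-→d11:-→d12:-→d13:-→d14:-→d15:-→d16:-→d17:-→d18:-→d19:-→d20:-→d21:-→d22:-→d23:-→d24:-→d25:-→d26:-→d27:-→d28:-→d29:-→d30:-→d31:-→d32:H2 -> H2
  lookup 113.30.28.150: bits 0111000100011110 walk d0:H4→d1:-→d2:-→d3:-→d4:-→d5:-→d6:-→d7:-→d8:H3→d9:-→d10:-→d11:-→d12:-→d13:-→d14:-→d15:-→d16:H2 -> H2

== LOOKUPS ==
["H1","H0","H3","H1","H2","H2"]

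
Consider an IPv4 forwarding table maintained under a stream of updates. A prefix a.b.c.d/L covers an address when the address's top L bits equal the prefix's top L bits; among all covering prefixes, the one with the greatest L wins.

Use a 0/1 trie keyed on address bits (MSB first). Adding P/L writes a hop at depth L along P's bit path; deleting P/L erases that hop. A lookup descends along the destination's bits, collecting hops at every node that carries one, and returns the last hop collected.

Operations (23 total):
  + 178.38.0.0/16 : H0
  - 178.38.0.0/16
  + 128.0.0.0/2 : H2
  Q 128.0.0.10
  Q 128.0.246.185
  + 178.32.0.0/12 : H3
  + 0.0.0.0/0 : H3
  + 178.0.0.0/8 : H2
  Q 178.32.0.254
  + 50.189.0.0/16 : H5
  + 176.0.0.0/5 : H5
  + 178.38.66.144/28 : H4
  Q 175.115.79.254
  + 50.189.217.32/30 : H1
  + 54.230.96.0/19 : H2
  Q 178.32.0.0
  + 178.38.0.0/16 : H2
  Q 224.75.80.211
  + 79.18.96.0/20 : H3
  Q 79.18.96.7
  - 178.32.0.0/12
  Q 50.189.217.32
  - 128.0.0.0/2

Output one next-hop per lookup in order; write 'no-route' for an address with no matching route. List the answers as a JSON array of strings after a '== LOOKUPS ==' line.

Apply in order:
  add 178.38.0.0/16 -> H0 at depth 16
  del 178.38.0.0/16 (clear depth 16)
  add 128.0.0.0/2 -> H2 at depth 2
  Q 128.0.0.10: descend 10 ; hops seen [H2] ; pick H2
  Q 128.0.246.185: descend 10 ; hops seen [H2] ; pick H2
  add 178.32.0.0/12 -> H3 at depth 12
  add 0.0.0.0/0 -> H3 at depth 0
  add 178.0.0.0/8 -> H2 at depth 8
  Q 178.32.0.254: descend 1011001000100 ; hops seen [H3,H2,H2,H3] ; pick H3
  add 50.189.0.0/16 -> H5 at depth 16
  add 176.0.0.0/5 -> H5 at depth 5
  add 178.38.66.144/28 -> H4 at depth 28
  Q 175.115.79.254: descend 101 ; hops seen [H3,H2] ; pick H2
  add 50.189.217.32/30 -> H1 at depth 30
  add 54.230.96.0/19 -> H2 at depth 19
  Q 178.32.0.0: descend 1011001000100 ; hops seen [H3,H2,H5,H2,H3] ; pick H3
  add 178.38.0.0/16 -> H2 at depth 16
  Q 224.75.80.211: descend 1 ; hops seen [H3] ; pick H3
  add 79.18.96.0/20 -> H3 at depth 20
  Q 79.18.96.7: descend 01001111000100100110 ; hops seen [H3,H3] ; pick H3
  del 178.32.0.0/12 (clear depth 12)
  Q 50.189.217.32: descend 001100101011110111011001001000 ; hops seen [H3,H5,H1] ; pick H1
  del 128.0.0.0/2 (clear depth 2)

== LOOKUPS ==
["H2","H2","H3","H2","H3","H3","H3","H1"]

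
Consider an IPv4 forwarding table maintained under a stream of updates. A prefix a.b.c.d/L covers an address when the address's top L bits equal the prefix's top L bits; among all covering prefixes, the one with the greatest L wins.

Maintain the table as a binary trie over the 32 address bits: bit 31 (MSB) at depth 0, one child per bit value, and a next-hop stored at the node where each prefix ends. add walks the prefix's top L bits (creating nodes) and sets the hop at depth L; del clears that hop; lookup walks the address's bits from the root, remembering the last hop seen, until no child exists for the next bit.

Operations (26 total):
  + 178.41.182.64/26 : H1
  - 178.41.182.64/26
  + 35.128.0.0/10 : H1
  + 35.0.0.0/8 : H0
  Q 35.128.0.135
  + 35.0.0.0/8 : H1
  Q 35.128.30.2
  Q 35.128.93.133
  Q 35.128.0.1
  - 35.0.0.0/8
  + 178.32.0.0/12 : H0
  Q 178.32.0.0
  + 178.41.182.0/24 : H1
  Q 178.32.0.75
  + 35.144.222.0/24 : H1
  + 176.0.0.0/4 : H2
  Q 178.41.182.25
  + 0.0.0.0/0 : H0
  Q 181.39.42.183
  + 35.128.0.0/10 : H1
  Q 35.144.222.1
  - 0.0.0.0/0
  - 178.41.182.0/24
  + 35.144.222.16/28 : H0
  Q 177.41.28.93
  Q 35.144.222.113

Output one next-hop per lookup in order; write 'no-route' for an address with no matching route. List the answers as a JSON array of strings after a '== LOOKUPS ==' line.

Process each operation:
  add 178.41.182.64/26 -> H1 at depth 26
  - 178.41.182.64/26 clear@26
  add 35.128.0.0/10 -> H1 at depth 10
  add 35.0.0.0/8 -> H0 at depth 8
  lookup 35.128.0.135: bits 0010001110 walk d0:-→d1:-→d2:-→d3:-→d4:-→d5:-→d6:-→d7:-→d8:H0→d9:-→d10:H1 -> H1
  add 35.0.0.0/8 -> H1 at depth 8
  lookup 35.128.30.2: bits 0010001110 walk d0:-→d1:-→d2:-→d3:-→d4:-→d5:-→d6:-→d7:-→d8:H1→d9:-→d10:H1 -> H1
  lookup 35.128.93.133: bits 0010001110 walk d0:-→d1:-→d2:-→d3:-→d4:-→d5:-→d6:-→d7:-→d8:H1→d9:-→d10:H1 -> H1
  lookup 35.128.0.1: bits 0010001110 walk d0:-→d1:-→d2:-→d3:-→d4:-→d5:-→d6:-→d7:-→d8:H1→d9:-→d10:H1 -> H1
  - 35.0.0.0/8 clear@8
  add 178.32.0.0/12 -> H0 at depth 12
  lookup 178.32.0.0: bits 101100100010 walk d0:-→d1:-→d2:-→d3:-→d4:-→d5:-→d6:-→d7:-→d8:-→d9:-→d10:-→d11:-→d12:H0 -> H0
  add 178.41.182.0/24 -> H1 at depth 24
  lookup 178.32.0.75: bits 101100100010 walk d0:-→d1:-→d2:-→d3:-→d4:-→d5:-→d6:-→d7:-→d8:-→d9:-→d10:-→d11:-→d12:H0 -> H0
  add 35.144.222.0/24 -> H1 at depth 24
  add 176.0.0.0/4 -> H2 at depth 4
  lookup 178.41.182.25: bits 1011001000101001101101100 walk d0:-→d1:-→d2:-→d3:-→d4:H2→d5:-→d6:-→d7:-→d8:-→d9:-→d10:-→d11:-→d12:H0→d13:-→d14:-→d15:-→d16:-→d17:-→d18:-→d19:-→d20:-→d21:-→d22:-→d23:-→d24:H1→d25:- -> H1
  add 0.0.0.0/0 -> H0 at depth 0
  lookup 181.39.42.183: bits 10110 walk d0:H0→d1:-→d2:-→d3:-→d4:H2→d5:- -> H2
  add 35.128.0.0/10 -> H1 at depth 10
  lookup 35.144.222.1: bits 001000111001000011011110 walk d0:H0→d1:-→d2:-→d3:-→d4:-→d5:-→d6:-→d7:-→d8:-→d9:-→d10:H1→d11:-→d12:-→d13:-→d14:-→d15:-→d16:-→d17:-→d18:-→d19:-→d20:-→d21:-→d22:-→d23:-→d24:H1 -> H1
  - 0.0.0.0/0 clear@0
  - 178.41.182.0/24 clear@24
  add 35.144.222.16/28 -> H0 at depth 28
  lookup 177.41.28.93: bits 101100 walk d0:-→d1:-→d2:-→d3:-→d4:H2→d5:-→d6:- -> H2
  lookup 35.144.222.113: bits 0010001110010000110111100 walk d0:-→d1:-→d2:-→d3:-→d4:-→d5:-→d6:-→d7:-→d8:-→d9:-→d10:H1→d11:-→d12:-→d13:-→d14:-→d15:-→d16:-→d17:-→d18:-→d19:-→d20:-→d21:-→d22:-→d23:-→d24:H1→d25:- -> H1

== LOOKUPS ==
["H1","H1","H1","H1","H0","H0","H1","H2","H1","H2","H1"]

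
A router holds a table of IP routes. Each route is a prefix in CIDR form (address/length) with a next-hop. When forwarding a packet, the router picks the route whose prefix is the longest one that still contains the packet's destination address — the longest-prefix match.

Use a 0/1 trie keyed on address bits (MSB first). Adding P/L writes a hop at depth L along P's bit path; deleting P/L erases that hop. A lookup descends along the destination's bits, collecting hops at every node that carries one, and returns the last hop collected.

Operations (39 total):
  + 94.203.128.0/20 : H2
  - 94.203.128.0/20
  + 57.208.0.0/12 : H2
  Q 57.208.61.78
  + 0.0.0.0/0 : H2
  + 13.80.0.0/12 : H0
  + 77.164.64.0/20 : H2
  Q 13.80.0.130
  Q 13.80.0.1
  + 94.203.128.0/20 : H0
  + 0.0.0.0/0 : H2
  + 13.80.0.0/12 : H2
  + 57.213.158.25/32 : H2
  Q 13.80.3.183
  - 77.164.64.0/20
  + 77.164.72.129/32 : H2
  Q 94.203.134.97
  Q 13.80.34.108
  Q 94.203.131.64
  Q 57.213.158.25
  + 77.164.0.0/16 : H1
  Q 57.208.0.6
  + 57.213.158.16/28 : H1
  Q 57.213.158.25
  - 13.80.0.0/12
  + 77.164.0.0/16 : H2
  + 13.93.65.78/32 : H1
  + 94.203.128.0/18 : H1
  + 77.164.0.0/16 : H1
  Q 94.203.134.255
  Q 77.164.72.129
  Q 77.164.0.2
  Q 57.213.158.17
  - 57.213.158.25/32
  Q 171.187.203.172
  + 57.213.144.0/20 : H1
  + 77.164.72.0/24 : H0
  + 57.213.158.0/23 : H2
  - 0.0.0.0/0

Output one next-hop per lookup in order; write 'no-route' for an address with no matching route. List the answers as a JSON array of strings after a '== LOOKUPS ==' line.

Process each operation:
  + 94.203.128.0/20 (H2) depth=20
  del 94.203.128.0/20 (clear depth 20)
  + 57.208.0.0/12 (H2) depth=12
  ? 57.208.61.78  path d0:-→d1:-→d2:-→d3:-→d4:-→d5:-→d6:-→d7:-→d8:-→d9:-→d10:-→d11:-→d12:H2  best=H2
  + 0.0.0.0/0 (H2) depth=0
  + 13.80.0.0/12 (H0) depth=12
  + 77.164.64.0/20 (H2) depth=20
  ? 13.80.0.130  path d0:H2→d1:-→d2:-→d3:-→d4:-→d5:-→d6:-→d7:-→d8:-→d9:-→d10:-→d11:-→d12:H0  best=H0
  ? 13.80.0.1  path d0:H2→d1:-→d2:-→d3:-→d4:-→d5:-→d6:-→d7:-→d8:-→d9:-→d10:-→d11:-→d12:H0  best=H0
  + 94.203.128.0/20 (H0) depth=20
  + 0.0.0.0/0 (H2) depth=0
  + 13.80.0.0/12 (H2) depth=12
  + 57.213.158.25/32 (H2) depth=32
  ? 13.80.3.183  path d0:H2→d1:-→d2:-→d3:-→d4:-→d5:-→d6:-→d7:-→d8:-→d9:-→d10:-→d11:-→d12:H2  best=H2
  del 77.164.64.0/20 (clear depth 20)
  + 77.164.72.129/32 (H2) depth=32
  ? 94.203.134.97  path d0:H2→d1:-→d2:-→d3:-→d4:-→d5:-→d6:-→d7:-→d8:-→d9:-→d10:-→d11:-→d12:-→d13:-→d14:-→d15:-→d16:-→d17:-→d18:-→d19:-→d20:H0  best=H0
  ? 13.80.34.108  path d0:H2→d1:-→d2:-→d3:-→d4:-→d5:-→d6:-→d7:-→d8:-→d9:-→d10:-→d11:-→d12:H2  best=H2
  ? 94.203.131.64  path d0:H2→d1:-→d2:-→d3:-→d4:-→d5:-→d6:-→d7:-→d8:-→d9:-→d10:-→d11:-→d12:-→d13:-→d14:-→d15:-→d16:-→d17:-→d18:-→d19:-→d20:H0  best=H0
  ? 57.213.158.25  path d0:H2→d1:-→d2:-→d3:-→d4:-→d5:-→d6:-→d7:-→d8:-→d9:-→d10:-→d11:-→d12:H2→d13:-→d14:-→d15:-→d16:-→d17:-→d18:-→d19:-→d20:-→d21:-→d22:-→d23:-→d24:-→d25:-→d26:-→d27:-→d28:-→d29:-→d30:-→d31:-→d32:H2  best=H2
  + 77.164.0.0/16 (H1) depth=16
  ? 57.208.0.6  path d0:H2→d1:-→d2:-→d3:-→d4:-→d5:-→d6:-→d7:-→d8:-→d9:-→d10:-→d11:-→d12:H2→d13:-  best=H2
  + 57.213.158.16/28 (H1) depth=28
  ? 57.213.158.25  path d0:H2→d1:-→d2:-→d3:-→d4:-→d5:-→d6:-→d7:-→d8:-→d9:-→d10:-→d11:-→d12:H2→d13:-→d14:-→d15:-→d16:-→d17:-→d18:-→d19:-→d20:-→d21:-→d22:-→d23:-→d24:-→d25:-→d26:-→d27:-→d28:H1→d29:-→d30:-→d31:-→d32:H2  best=H2
  del 13.80.0.0/12 (clear depth 12)
  + 77.164.0.0/16 (H2) depth=16
  + 13.93.65.78/32 (H1) depth=32
  + 94.203.128.0/18 (H1) depth=18
  + 77.164.0.0/16 (H1) depth=16
  ? 94.203.134.255  path d0:H2→d1:-→d2:-→d3:-→d4:-→d5:-→d6:-→d7:-→d8:-→d9:-→d10:-→d11:-→d12:-→d13:-→d14:-→d15:-→d16:-→d17:-→d18:H1→d19:-→d20:H0  best=H0
  ? 77.164.72.129  path d0:H2→d1:-→d2:-→d3:-→d4:-→d5:-→d6:-→d7:-→d8:-→d9:-→d10:-→d11:-→d12:-→d13:-→d14:-→d15:-→d16:H1→d17:-→d18:-→d19:-→d20:-→d21:-→d22:-→d23:-→d24:-→d25:-→d26:-→d27:-→d28:-→d29:-→d30:-→d31:-→d32:H2  best=H2
  ? 77.164.0.2  path d0:H2→d1:-→d2:-→d3:-→d4:-→d5:-→d6:-→d7:-→d8:-→d9:-→d10:-→d11:-→d12:-→d13:-→d14:-→d15:-→d16:H1→d17:-  best=H1
  ? 57.213.158.17  path d0:H2→d1:-→d2:-→d3:-→d4:-→d5:-→d6:-→d7:-→d8:-→d9:-→d10:-→d11:-→d12:H2→d13:-→d14:-→d15:-→d16:-→d17:-→d18:-→d19:-→d20:-→d21:-→d22:-→d23:-→d24:-→d25:-→d26:-→d27:-→d28:H1  best=H1
  del 57.213.158.25/32 (clear depth 32)
  ? 171.187.203.172  path d0:H2  best=H2
  + 57.213.144.0/20 (H1) depth=20
  + 77.164.72.0/24 (H0) depth=24
  + 57.213.158.0/23 (H2) depth=23
  del 0.0.0.0/0 (clear depth 0)

== LOOKUPS ==
["H2","H0","H0","H2","H0","H2","H0","H2","H2","H2","H0","H2","H1","H1","H2"]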